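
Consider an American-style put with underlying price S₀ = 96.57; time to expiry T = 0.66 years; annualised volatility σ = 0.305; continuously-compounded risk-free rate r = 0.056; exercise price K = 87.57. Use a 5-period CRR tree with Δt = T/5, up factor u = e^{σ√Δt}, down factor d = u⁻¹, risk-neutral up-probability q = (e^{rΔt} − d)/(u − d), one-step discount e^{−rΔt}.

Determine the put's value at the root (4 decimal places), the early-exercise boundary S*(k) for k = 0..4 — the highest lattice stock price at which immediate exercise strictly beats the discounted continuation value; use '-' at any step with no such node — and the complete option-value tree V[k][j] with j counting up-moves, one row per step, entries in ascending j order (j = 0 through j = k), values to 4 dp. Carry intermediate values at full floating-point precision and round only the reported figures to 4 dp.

price = 4.1780
boundary = - - - 69.2575 77.3735
tree:
4.1780
7.0779 1.4051
11.6356 2.7274 0.1334
18.3125 5.2809 0.2719 0.0000
25.5771 10.1965 0.5542 0.0000 0.0000
32.0797 18.3125 1.1295 0.0000 0.0000 0.0000

params: Δt=0.13200 u=1.11718 d=0.89511 q=0.50573 e^(-rΔt)=0.99264
t_5 payoffs: 32.0797 18.3125 1.1295 0.0000 0.0000 0.0000
t_4: node(4,0) S=61.9929 payoff=25.5771 vs cont=24.9322 → 25.5771 [stop]  node(4,1) S=77.3735 payoff=10.1965 vs cont=9.5516 → 10.1965 [stop]  node(4,2) S=96.5700 payoff=0.0000 vs cont=0.5542 → 0.5542 [wait]  node(4,3) S=120.5292 payoff=0.0000 vs cont=0.0000 → 0.0000 [wait]  node(4,4) S=150.4328 payoff=0.0000 vs cont=0.0000 → 0.0000 [wait]  ⇒ S*(4)=77.3735
t_3: node(3,0) S=69.2575 payoff=18.3125 vs cont=17.6675 → 18.3125 [stop]  node(3,1) S=86.4405 payoff=1.1295 vs cont=5.2809 → 5.2809 [wait]  node(3,2) S=107.8865 payoff=0.0000 vs cont=0.2719 → 0.2719 [wait]  node(3,3) S=134.6534 payoff=0.0000 vs cont=0.0000 → 0.0000 [wait]  ⇒ S*(3)=69.2575
t_2: node(2,0) S=77.3735 payoff=10.1965 vs cont=11.6356 → 11.6356 [wait]  node(2,1) S=96.5700 payoff=0.0000 vs cont=2.7274 → 2.7274 [wait]  node(2,2) S=120.5292 payoff=0.0000 vs cont=0.1334 → 0.1334 [wait]  ⇒ S*(2)=-
t_1: node(1,0) S=86.4405 payoff=1.1295 vs cont=7.0779 → 7.0779 [wait]  node(1,1) S=107.8865 payoff=0.0000 vs cont=1.4051 → 1.4051 [wait]  ⇒ S*(1)=-
t_0: node(0,0) S=96.5700 payoff=0.0000 vs cont=4.1780 → 4.1780 [wait]  ⇒ S*(0)=-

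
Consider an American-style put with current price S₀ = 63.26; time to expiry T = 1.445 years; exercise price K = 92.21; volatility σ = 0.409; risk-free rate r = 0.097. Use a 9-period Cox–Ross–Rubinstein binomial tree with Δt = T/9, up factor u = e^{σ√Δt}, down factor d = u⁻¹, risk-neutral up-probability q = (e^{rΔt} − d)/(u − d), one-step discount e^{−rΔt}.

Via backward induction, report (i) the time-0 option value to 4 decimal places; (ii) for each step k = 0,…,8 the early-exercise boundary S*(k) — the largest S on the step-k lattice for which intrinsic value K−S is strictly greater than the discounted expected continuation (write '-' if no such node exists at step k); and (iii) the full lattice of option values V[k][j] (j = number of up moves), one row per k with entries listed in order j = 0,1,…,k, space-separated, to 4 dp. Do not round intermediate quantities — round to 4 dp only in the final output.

price = 29.1628
boundary = - 53.6977 63.2600 53.6977 63.2600 53.6977 63.2600 53.6977 63.2600
tree:
29.1628
38.5123 20.9671
46.6292 28.9500 13.8476
53.5192 38.5123 20.3718 7.9271
59.3677 46.6292 28.9500 12.6546 3.5720
64.3321 53.5192 38.5123 19.5400 6.3457 0.9832
68.5461 59.3677 46.6292 28.9500 10.9875 2.0249 0.0000
72.1231 64.3321 53.5192 38.5123 18.3425 4.1699 0.0000 0.0000
75.1594 68.5461 59.3677 46.6292 28.9500 8.5875 0.0000 0.0000 0.0000
77.7368 72.1231 64.3321 53.5192 38.5123 17.6848 0.0000 0.0000 0.0000 0.0000

Δt=0.16056  u=1.17808  d=0.84884  q=0.50679  discount=0.98455
step 9 (expiry): payoffs max(K−S,0) = 77.7368 72.1231 64.3321 53.5192 38.5123 17.6848 0.0000 0.0000 0.0000 0.0000
step 8: (k=8,j=0): S=17.0506, (K−S)⁺=75.1594, hold=73.7345 ⇒ V=75.1594 exercise | (k=8,j=1): S=23.6639, (K−S)⁺=68.5461, hold=67.1212 ⇒ V=68.5461 exercise | (k=8,j=2): S=32.8423, (K−S)⁺=59.3677, hold=57.9427 ⇒ V=59.3677 exercise | (k=8,j=3): S=45.5808, (K−S)⁺=46.6292, hold=45.2043 ⇒ V=46.6292 exercise | (k=8,j=4): S=63.2600, (K−S)⁺=28.9500, hold=27.5251 ⇒ V=28.9500 exercise | (k=8,j=5): S=87.7964, (K−S)⁺=4.4136, hold=8.5875 ⇒ V=8.5875 continue | (k=8,j=6): S=121.8497, (K−S)⁺=0.0000, hold=0.0000 ⇒ V=0.0000 continue | (k=8,j=7): S=169.1111, (K−S)⁺=0.0000, hold=0.0000 ⇒ V=0.0000 continue | (k=8,j=8): S=234.7036, (K−S)⁺=0.0000, hold=0.0000 ⇒ V=0.0000 continue  boundary S*=63.2600
step 7: (k=7,j=0): S=20.0869, (K−S)⁺=72.1231, hold=70.6982 ⇒ V=72.1231 exercise | (k=7,j=1): S=27.8779, (K−S)⁺=64.3321, hold=62.9072 ⇒ V=64.3321 exercise | (k=7,j=2): S=38.6908, (K−S)⁺=53.5192, hold=52.0943 ⇒ V=53.5192 exercise | (k=7,j=3): S=53.6977, (K−S)⁺=38.5123, hold=37.0874 ⇒ V=38.5123 exercise | (k=7,j=4): S=74.5252, (K−S)⁺=17.6848, hold=18.3425 ⇒ V=18.3425 continue | (k=7,j=5): S=103.4310, (K−S)⁺=0.0000, hold=4.1699 ⇒ V=4.1699 continue | (k=7,j=6): S=143.5484, (K−S)⁺=0.0000, hold=0.0000 ⇒ V=0.0000 continue | (k=7,j=7): S=199.2260, (K−S)⁺=0.0000, hold=0.0000 ⇒ V=0.0000 continue  boundary S*=53.6977
step 6: (k=6,j=0): S=23.6639, (K−S)⁺=68.5461, hold=67.1212 ⇒ V=68.5461 exercise | (k=6,j=1): S=32.8423, (K−S)⁺=59.3677, hold=57.9427 ⇒ V=59.3677 exercise | (k=6,j=2): S=45.5808, (K−S)⁺=46.6292, hold=45.2043 ⇒ V=46.6292 exercise | (k=6,j=3): S=63.2600, (K−S)⁺=28.9500, hold=27.8532 ⇒ V=28.9500 exercise | (k=6,j=4): S=87.7964, (K−S)⁺=4.4136, hold=10.9875 ⇒ V=10.9875 continue | (k=6,j=5): S=121.8497, (K−S)⁺=0.0000, hold=2.0249 ⇒ V=2.0249 continue | (k=6,j=6): S=169.1111, (K−S)⁺=0.0000, hold=0.0000 ⇒ V=0.0000 continue  boundary S*=63.2600
step 5: (k=5,j=0): S=27.8779, (K−S)⁺=64.3321, hold=62.9072 ⇒ V=64.3321 exercise | (k=5,j=1): S=38.6908, (K−S)⁺=53.5192, hold=52.0943 ⇒ V=53.5192 exercise | (k=5,j=2): S=53.6977, (K−S)⁺=38.5123, hold=37.0874 ⇒ V=38.5123 exercise | (k=5,j=3): S=74.5252, (K−S)⁺=17.6848, hold=19.5400 ⇒ V=19.5400 continue | (k=5,j=4): S=103.4310, (K−S)⁺=0.0000, hold=6.3457 ⇒ V=6.3457 continue | (k=5,j=5): S=143.5484, (K−S)⁺=0.0000, hold=0.9832 ⇒ V=0.9832 continue  boundary S*=53.6977
step 4: (k=4,j=0): S=32.8423, (K−S)⁺=59.3677, hold=57.9427 ⇒ V=59.3677 exercise | (k=4,j=1): S=45.5808, (K−S)⁺=46.6292, hold=45.2043 ⇒ V=46.6292 exercise | (k=4,j=2): S=63.2600, (K−S)⁺=28.9500, hold=28.4507 ⇒ V=28.9500 exercise | (k=4,j=3): S=87.7964, (K−S)⁺=4.4136, hold=12.6546 ⇒ V=12.6546 continue | (k=4,j=4): S=121.8497, (K−S)⁺=0.0000, hold=3.5720 ⇒ V=3.5720 continue  boundary S*=63.2600
step 3: (k=3,j=0): S=38.6908, (K−S)⁺=53.5192, hold=52.0943 ⇒ V=53.5192 exercise | (k=3,j=1): S=53.6977, (K−S)⁺=38.5123, hold=37.0874 ⇒ V=38.5123 exercise | (k=3,j=2): S=74.5252, (K−S)⁺=17.6848, hold=20.3718 ⇒ V=20.3718 continue | (k=3,j=3): S=103.4310, (K−S)⁺=0.0000, hold=7.9271 ⇒ V=7.9271 continue  boundary S*=53.6977
step 2: (k=2,j=0): S=45.5808, (K−S)⁺=46.6292, hold=45.2043 ⇒ V=46.6292 exercise | (k=2,j=1): S=63.2600, (K−S)⁺=28.9500, hold=28.8658 ⇒ V=28.9500 exercise | (k=2,j=2): S=87.7964, (K−S)⁺=4.4136, hold=13.8476 ⇒ V=13.8476 continue  boundary S*=63.2600
step 1: (k=1,j=0): S=53.6977, (K−S)⁺=38.5123, hold=37.0874 ⇒ V=38.5123 exercise | (k=1,j=1): S=74.5252, (K−S)⁺=17.6848, hold=20.9671 ⇒ V=20.9671 continue  boundary S*=53.6977
step 0: (k=0,j=0): S=63.2600, (K−S)⁺=28.9500, hold=29.1628 ⇒ V=29.1628 continue  boundary S*=-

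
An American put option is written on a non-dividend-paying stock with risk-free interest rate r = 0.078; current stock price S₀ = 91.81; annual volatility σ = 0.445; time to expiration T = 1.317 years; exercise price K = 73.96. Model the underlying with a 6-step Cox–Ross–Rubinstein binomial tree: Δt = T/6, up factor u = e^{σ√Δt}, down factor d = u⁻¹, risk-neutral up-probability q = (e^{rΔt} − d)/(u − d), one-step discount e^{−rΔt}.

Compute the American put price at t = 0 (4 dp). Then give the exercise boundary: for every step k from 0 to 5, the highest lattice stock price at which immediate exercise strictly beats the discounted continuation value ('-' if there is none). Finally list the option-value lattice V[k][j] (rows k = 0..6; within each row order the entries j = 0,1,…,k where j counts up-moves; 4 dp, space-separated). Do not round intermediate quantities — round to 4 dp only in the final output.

params: Δt=0.21950 u=1.23181 d=0.81181 q=0.48918 e^(-rΔt)=0.98302
t_6 payoffs: 47.6801 34.0839 13.4536 0.0000 0.0000 0.0000 0.0000
t_5: node(5,0) S=32.3719 payoff=41.5881 vs cont=40.3326 → 41.5881 [stop]  node(5,1) S=49.1198 payoff=24.8402 vs cont=23.5847 → 24.8402 [stop]  node(5,2) S=74.5325 payoff=0.0000 vs cont=6.7557 → 6.7557 [wait]  node(5,3) S=113.0927 payoff=0.0000 vs cont=0.0000 → 0.0000 [wait]  node(5,4) S=171.6023 payoff=0.0000 vs cont=0.0000 → 0.0000 [wait]  node(5,5) S=260.3826 payoff=0.0000 vs cont=0.0000 → 0.0000 [wait]  ⇒ S*(5)=49.1198
t_4: node(4,0) S=39.8761 payoff=34.0839 vs cont=32.8284 → 34.0839 [stop]  node(4,1) S=60.5064 payoff=13.4536 vs cont=15.7221 → 15.7221 [wait]  node(4,2) S=91.8100 payoff=0.0000 vs cont=3.3924 → 3.3924 [wait]  node(4,3) S=139.3089 payoff=0.0000 vs cont=0.0000 → 0.0000 [wait]  node(4,4) S=211.3818 payoff=0.0000 vs cont=0.0000 → 0.0000 [wait]  ⇒ S*(4)=39.8761
t_3: node(3,0) S=49.1198 payoff=24.8402 vs cont=24.6755 → 24.8402 [stop]  node(3,1) S=74.5325 payoff=0.0000 vs cont=9.5261 → 9.5261 [wait]  node(3,2) S=113.0927 payoff=0.0000 vs cont=1.7035 → 1.7035 [wait]  node(3,3) S=171.6023 payoff=0.0000 vs cont=0.0000 → 0.0000 [wait]  ⇒ S*(3)=49.1198
t_2: node(2,0) S=60.5064 payoff=13.4536 vs cont=17.0543 → 17.0543 [wait]  node(2,1) S=91.8100 payoff=0.0000 vs cont=5.6027 → 5.6027 [wait]  node(2,2) S=139.3089 payoff=0.0000 vs cont=0.8554 → 0.8554 [wait]  ⇒ S*(2)=-
t_1: node(1,0) S=74.5325 payoff=0.0000 vs cont=11.2580 → 11.2580 [wait]  node(1,1) S=113.0927 payoff=0.0000 vs cont=3.2247 → 3.2247 [wait]  ⇒ S*(1)=-
t_0: node(0,0) S=91.8100 payoff=0.0000 vs cont=7.2038 → 7.2038 [wait]  ⇒ S*(0)=-

price = 7.2038
boundary = - - - 49.1198 39.8761 49.1198
tree:
7.2038
11.2580 3.2247
17.0543 5.6027 0.8554
24.8402 9.5261 1.7035 0.0000
34.0839 15.7221 3.3924 0.0000 0.0000
41.5881 24.8402 6.7557 0.0000 0.0000 0.0000
47.6801 34.0839 13.4536 0.0000 0.0000 0.0000 0.0000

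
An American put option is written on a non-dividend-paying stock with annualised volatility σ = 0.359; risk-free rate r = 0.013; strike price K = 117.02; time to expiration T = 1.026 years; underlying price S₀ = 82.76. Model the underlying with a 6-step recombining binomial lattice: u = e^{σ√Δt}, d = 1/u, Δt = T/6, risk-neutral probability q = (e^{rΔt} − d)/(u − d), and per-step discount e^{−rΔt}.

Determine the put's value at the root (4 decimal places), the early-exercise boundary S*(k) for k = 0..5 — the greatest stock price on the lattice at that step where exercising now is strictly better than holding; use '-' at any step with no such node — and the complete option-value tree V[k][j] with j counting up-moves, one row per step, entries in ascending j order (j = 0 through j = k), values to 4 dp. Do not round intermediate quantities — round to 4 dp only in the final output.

Δt=0.17100, u=1.16004, d=0.86204, q=0.47042, disc=e^(-rΔt)=0.99778
k=6 terminal: V=max(K-S,0) → 83.0588 71.3186 55.5200 34.2600 5.6505 0.0000 0.0000
k=5: j=0 S=39.3964 intr=77.6236 cont=77.3638 V=77.6236[EX]; j=1 S=53.0154 intr=64.0046 cont=63.7448 V=64.0046[EX]; j=2 S=71.3424 intr=45.6776 cont=45.4178 V=45.6776[EX]; j=3 S=96.0049 intr=21.0151 cont=20.7553 V=21.0151[EX]; j=4 S=129.1930 intr=0.0000 cont=2.9857 V=2.9857[hold]; j=5 S=173.8540 intr=0.0000 cont=0.0000 V=0.0000[hold]  S*(5)=96.0049
k=4: j=0 S=45.7014 intr=71.3186 cont=71.0588 V=71.3186[EX]; j=1 S=61.5000 intr=55.5200 cont=55.2602 V=55.5200[EX]; j=2 S=82.7600 intr=34.2600 cont=34.0002 V=34.2600[EX]; j=3 S=111.3695 intr=5.6505 cont=12.5059 V=12.5059[hold]; j=4 S=149.8690 intr=0.0000 cont=1.5777 V=1.5777[hold]  S*(4)=82.7600
k=3: j=0 S=53.0154 intr=64.0046 cont=63.7448 V=64.0046[EX]; j=1 S=71.3424 intr=45.6776 cont=45.4178 V=45.6776[EX]; j=2 S=96.0049 intr=21.0151 cont=23.9730 V=23.9730[hold]; j=3 S=129.1930 intr=0.0000 cont=7.3486 V=7.3486[hold]  S*(3)=71.3424
k=2: j=0 S=61.5000 intr=55.5200 cont=55.2602 V=55.5200[EX]; j=1 S=82.7600 intr=34.2600 cont=35.3885 V=35.3885[hold]; j=2 S=111.3695 intr=5.6505 cont=16.1167 V=16.1167[hold]  S*(2)=61.5000
k=1: j=0 S=71.3424 intr=45.6776 cont=45.9475 V=45.9475[hold]; j=1 S=96.0049 intr=21.0151 cont=26.2642 V=26.2642[hold]  S*(1)=-
k=0: j=0 S=82.7600 intr=34.2600 cont=36.6065 V=36.6065[hold]  S*(0)=-

price = 36.6065
boundary = - - 61.5000 71.3424 82.7600 96.0049
tree:
36.6065
45.9475 26.2642
55.5200 35.3885 16.1167
64.0046 45.6776 23.9730 7.3486
71.3186 55.5200 34.2600 12.5059 1.5777
77.6236 64.0046 45.6776 21.0151 2.9857 0.0000
83.0588 71.3186 55.5200 34.2600 5.6505 0.0000 0.0000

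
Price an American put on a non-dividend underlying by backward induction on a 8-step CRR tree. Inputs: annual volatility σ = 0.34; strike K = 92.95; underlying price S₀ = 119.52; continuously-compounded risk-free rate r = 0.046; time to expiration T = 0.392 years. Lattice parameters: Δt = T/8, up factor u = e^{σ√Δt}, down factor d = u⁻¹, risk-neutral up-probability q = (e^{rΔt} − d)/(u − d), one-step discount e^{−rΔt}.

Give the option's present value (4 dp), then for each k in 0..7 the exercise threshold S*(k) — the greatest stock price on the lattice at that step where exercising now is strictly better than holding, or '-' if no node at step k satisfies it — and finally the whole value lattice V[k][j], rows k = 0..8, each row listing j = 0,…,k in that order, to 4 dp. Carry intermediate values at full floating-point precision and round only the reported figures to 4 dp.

Δt=0.04900  u=1.07817  d=0.92750  q=0.49617  discount=0.99775
step 8 (expiry): payoffs max(K−S,0) = 27.4935 16.8605 4.5002 0.0000 0.0000 0.0000 0.0000 0.0000 0.0000
step 7: (k=7,j=0): S=70.5730, (K−S)⁺=22.3770, hold=22.1677 ⇒ V=22.3770 exercise | (k=7,j=1): S=82.0372, (K−S)⁺=10.9128, hold=10.7035 ⇒ V=10.9128 exercise | (k=7,j=2): S=95.3636, (K−S)⁺=0.0000, hold=2.2622 ⇒ V=2.2622 continue | (k=7,j=3): S=110.8548, (K−S)⁺=0.0000, hold=0.0000 ⇒ V=0.0000 continue | (k=7,j=4): S=128.8625, (K−S)⁺=0.0000, hold=0.0000 ⇒ V=0.0000 continue | (k=7,j=5): S=149.7954, (K−S)⁺=0.0000, hold=0.0000 ⇒ V=0.0000 continue | (k=7,j=6): S=174.1287, (K−S)⁺=0.0000, hold=0.0000 ⇒ V=0.0000 continue | (k=7,j=7): S=202.4148, (K−S)⁺=0.0000, hold=0.0000 ⇒ V=0.0000 continue  boundary S*=82.0372
step 6: (k=6,j=0): S=76.0895, (K−S)⁺=16.8605, hold=16.6512 ⇒ V=16.8605 exercise | (k=6,j=1): S=88.4498, (K−S)⁺=4.5002, hold=6.6057 ⇒ V=6.6057 continue | (k=6,j=2): S=102.8179, (K−S)⁺=0.0000, hold=1.1372 ⇒ V=1.1372 continue | (k=6,j=3): S=119.5200, (K−S)⁺=0.0000, hold=0.0000 ⇒ V=0.0000 continue | (k=6,j=4): S=138.9353, (K−S)⁺=0.0000, hold=0.0000 ⇒ V=0.0000 continue | (k=6,j=5): S=161.5044, (K−S)⁺=0.0000, hold=0.0000 ⇒ V=0.0000 continue | (k=6,j=6): S=187.7398, (K−S)⁺=0.0000, hold=0.0000 ⇒ V=0.0000 continue  boundary S*=76.0895
step 5: (k=5,j=0): S=82.0372, (K−S)⁺=10.9128, hold=11.7459 ⇒ V=11.7459 continue | (k=5,j=1): S=95.3636, (K−S)⁺=0.0000, hold=3.8837 ⇒ V=3.8837 continue | (k=5,j=2): S=110.8548, (K−S)⁺=0.0000, hold=0.5717 ⇒ V=0.5717 continue | (k=5,j=3): S=128.8625, (K−S)⁺=0.0000, hold=0.0000 ⇒ V=0.0000 continue | (k=5,j=4): S=149.7954, (K−S)⁺=0.0000, hold=0.0000 ⇒ V=0.0000 continue | (k=5,j=5): S=174.1287, (K−S)⁺=0.0000, hold=0.0000 ⇒ V=0.0000 continue  boundary S*=-
step 4: (k=4,j=0): S=88.4498, (K−S)⁺=4.5002, hold=7.8272 ⇒ V=7.8272 continue | (k=4,j=1): S=102.8179, (K−S)⁺=0.0000, hold=2.2353 ⇒ V=2.2353 continue | (k=4,j=2): S=119.5200, (K−S)⁺=0.0000, hold=0.2874 ⇒ V=0.2874 continue | (k=4,j=3): S=138.9353, (K−S)⁺=0.0000, hold=0.0000 ⇒ V=0.0000 continue | (k=4,j=4): S=161.5044, (K−S)⁺=0.0000, hold=0.0000 ⇒ V=0.0000 continue  boundary S*=-
step 3: (k=3,j=0): S=95.3636, (K−S)⁺=0.0000, hold=5.0413 ⇒ V=5.0413 continue | (k=3,j=1): S=110.8548, (K−S)⁺=0.0000, hold=1.2659 ⇒ V=1.2659 continue | (k=3,j=2): S=128.8625, (K−S)⁺=0.0000, hold=0.1445 ⇒ V=0.1445 continue | (k=3,j=3): S=149.7954, (K−S)⁺=0.0000, hold=0.0000 ⇒ V=0.0000 continue  boundary S*=-
step 2: (k=2,j=0): S=102.8179, (K−S)⁺=0.0000, hold=3.1609 ⇒ V=3.1609 continue | (k=2,j=1): S=119.5200, (K−S)⁺=0.0000, hold=0.7079 ⇒ V=0.7079 continue | (k=2,j=2): S=138.9353, (K−S)⁺=0.0000, hold=0.0726 ⇒ V=0.0726 continue  boundary S*=-
step 1: (k=1,j=0): S=110.8548, (K−S)⁺=0.0000, hold=1.9394 ⇒ V=1.9394 continue | (k=1,j=1): S=128.8625, (K−S)⁺=0.0000, hold=0.3918 ⇒ V=0.3918 continue  boundary S*=-
step 0: (k=0,j=0): S=119.5200, (K−S)⁺=0.0000, hold=1.1689 ⇒ V=1.1689 continue  boundary S*=-

price = 1.1689
boundary = - - - - - - 76.0895 82.0372
tree:
1.1689
1.9394 0.3918
3.1609 0.7079 0.0726
5.0413 1.2659 0.1445 0.0000
7.8272 2.2353 0.2874 0.0000 0.0000
11.7459 3.8837 0.5717 0.0000 0.0000 0.0000
16.8605 6.6057 1.1372 0.0000 0.0000 0.0000 0.0000
22.3770 10.9128 2.2622 0.0000 0.0000 0.0000 0.0000 0.0000
27.4935 16.8605 4.5002 0.0000 0.0000 0.0000 0.0000 0.0000 0.0000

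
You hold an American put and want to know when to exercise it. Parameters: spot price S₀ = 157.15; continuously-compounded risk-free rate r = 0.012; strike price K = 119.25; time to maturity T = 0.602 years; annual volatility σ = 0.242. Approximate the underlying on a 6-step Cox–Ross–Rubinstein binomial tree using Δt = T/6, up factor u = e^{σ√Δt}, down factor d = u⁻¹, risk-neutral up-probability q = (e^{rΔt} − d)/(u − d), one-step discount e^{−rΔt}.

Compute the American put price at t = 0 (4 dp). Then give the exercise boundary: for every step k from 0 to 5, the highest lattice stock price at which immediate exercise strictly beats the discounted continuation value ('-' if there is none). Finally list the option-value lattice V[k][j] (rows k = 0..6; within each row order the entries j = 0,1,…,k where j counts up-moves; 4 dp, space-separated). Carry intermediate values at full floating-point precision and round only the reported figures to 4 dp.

Δt=0.10033, u=1.07967, d=0.92621, q=0.48870, disc=e^(-rΔt)=0.99880
k=6 terminal: V=max(K-S,0) → 20.0366 3.5984 0.0000 0.0000 0.0000 0.0000 0.0000
k=5: j=0 S=107.1177 intr=12.1323 cont=11.9888 V=12.1323[EX]; j=1 S=124.8655 intr=0.0000 cont=1.8376 V=1.8376[hold]; j=2 S=145.5539 intr=0.0000 cont=0.0000 V=0.0000[hold]; j=3 S=169.6700 intr=0.0000 cont=0.0000 V=0.0000[hold]; j=4 S=197.7818 intr=0.0000 cont=0.0000 V=0.0000[hold]; j=5 S=230.5513 intr=0.0000 cont=0.0000 V=0.0000[hold]  S*(5)=107.1177
k=4: j=0 S=115.6516 intr=3.5984 cont=7.0928 V=7.0928[hold]; j=1 S=134.8134 intr=0.0000 cont=0.9385 V=0.9385[hold]; j=2 S=157.1500 intr=0.0000 cont=0.0000 V=0.0000[hold]; j=3 S=183.1874 intr=0.0000 cont=0.0000 V=0.0000[hold]; j=4 S=213.5389 intr=0.0000 cont=0.0000 V=0.0000[hold]  S*(4)=-
k=3: j=0 S=124.8655 intr=0.0000 cont=4.0803 V=4.0803[hold]; j=1 S=145.5539 intr=0.0000 cont=0.4793 V=0.4793[hold]; j=2 S=169.6700 intr=0.0000 cont=0.0000 V=0.0000[hold]; j=3 S=197.7818 intr=0.0000 cont=0.0000 V=0.0000[hold]  S*(3)=-
k=2: j=0 S=134.8134 intr=0.0000 cont=2.3177 V=2.3177[hold]; j=1 S=157.1500 intr=0.0000 cont=0.2448 V=0.2448[hold]; j=2 S=183.1874 intr=0.0000 cont=0.0000 V=0.0000[hold]  S*(2)=-
k=1: j=0 S=145.5539 intr=0.0000 cont=1.3031 V=1.3031[hold]; j=1 S=169.6700 intr=0.0000 cont=0.1250 V=0.1250[hold]  S*(1)=-
k=0: j=0 S=157.1500 intr=0.0000 cont=0.7265 V=0.7265[hold]  S*(0)=-

price = 0.7265
boundary = - - - - - 107.1177
tree:
0.7265
1.3031 0.1250
2.3177 0.2448 0.0000
4.0803 0.4793 0.0000 0.0000
7.0928 0.9385 0.0000 0.0000 0.0000
12.1323 1.8376 0.0000 0.0000 0.0000 0.0000
20.0366 3.5984 0.0000 0.0000 0.0000 0.0000 0.0000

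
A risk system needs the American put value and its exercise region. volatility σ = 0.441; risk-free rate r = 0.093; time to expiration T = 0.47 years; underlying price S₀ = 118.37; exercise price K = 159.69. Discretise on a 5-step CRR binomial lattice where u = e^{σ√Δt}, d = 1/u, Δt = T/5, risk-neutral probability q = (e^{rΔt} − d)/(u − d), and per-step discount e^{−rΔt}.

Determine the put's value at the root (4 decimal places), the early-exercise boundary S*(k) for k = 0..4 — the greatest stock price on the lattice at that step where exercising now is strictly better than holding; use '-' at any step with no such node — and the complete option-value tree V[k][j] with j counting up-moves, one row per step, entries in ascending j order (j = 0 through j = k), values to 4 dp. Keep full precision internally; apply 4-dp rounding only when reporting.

price = 42.0643
boundary = - 103.4002 118.3700 103.4002 118.3700
tree:
42.0643
56.2898 28.5008
69.3664 41.3200 16.1125
80.7892 56.2898 26.4776 5.9738
90.7675 69.3664 41.3200 12.0193 0.0000
99.4838 80.7892 56.2898 24.1830 0.0000 0.0000

Δt=0.09400  u=1.14477  d=0.87353  q=0.49862  discount=0.99130
step 5 (expiry): payoffs max(K−S,0) = 99.4838 80.7892 56.2898 24.1830 0.0000 0.0000
step 4: (k=4,j=0): S=68.9225, (K−S)⁺=90.7675, hold=89.3775 ⇒ V=90.7675 exercise | (k=4,j=1): S=90.3236, (K−S)⁺=69.3664, hold=67.9764 ⇒ V=69.3664 exercise | (k=4,j=2): S=118.3700, (K−S)⁺=41.3200, hold=39.9301 ⇒ V=41.3200 exercise | (k=4,j=3): S=155.1250, (K−S)⁺=4.5650, hold=12.0193 ⇒ V=12.0193 continue | (k=4,j=4): S=203.2928, (K−S)⁺=0.0000, hold=0.0000 ⇒ V=0.0000 continue  boundary S*=118.3700
step 3: (k=3,j=0): S=78.9008, (K−S)⁺=80.7892, hold=79.3993 ⇒ V=80.7892 exercise | (k=3,j=1): S=103.4002, (K−S)⁺=56.2898, hold=54.8998 ⇒ V=56.2898 exercise | (k=3,j=2): S=135.5070, (K−S)⁺=24.1830, hold=26.4776 ⇒ V=26.4776 continue | (k=3,j=3): S=177.5832, (K−S)⁺=0.0000, hold=5.9738 ⇒ V=5.9738 continue  boundary S*=103.4002
step 2: (k=2,j=0): S=90.3236, (K−S)⁺=69.3664, hold=67.9764 ⇒ V=69.3664 exercise | (k=2,j=1): S=118.3700, (K−S)⁺=41.3200, hold=41.0643 ⇒ V=41.3200 exercise | (k=2,j=2): S=155.1250, (K−S)⁺=4.5650, hold=16.1125 ⇒ V=16.1125 continue  boundary S*=118.3700
step 1: (k=1,j=0): S=103.4002, (K−S)⁺=56.2898, hold=54.8998 ⇒ V=56.2898 exercise | (k=1,j=1): S=135.5070, (K−S)⁺=24.1830, hold=28.5008 ⇒ V=28.5008 continue  boundary S*=103.4002
step 0: (k=0,j=0): S=118.3700, (K−S)⁺=41.3200, hold=42.0643 ⇒ V=42.0643 continue  boundary S*=-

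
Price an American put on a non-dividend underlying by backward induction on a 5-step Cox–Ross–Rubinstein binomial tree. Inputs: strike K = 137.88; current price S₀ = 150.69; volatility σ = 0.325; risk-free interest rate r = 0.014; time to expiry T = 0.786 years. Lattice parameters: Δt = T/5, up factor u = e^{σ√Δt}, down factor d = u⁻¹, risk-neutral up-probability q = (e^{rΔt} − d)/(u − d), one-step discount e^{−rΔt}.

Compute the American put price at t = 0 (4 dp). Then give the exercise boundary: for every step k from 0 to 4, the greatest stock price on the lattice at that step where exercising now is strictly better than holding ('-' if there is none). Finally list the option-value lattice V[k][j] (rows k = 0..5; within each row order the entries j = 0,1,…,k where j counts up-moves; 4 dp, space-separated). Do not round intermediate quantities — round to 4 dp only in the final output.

Δt=0.15720  u=1.13753  d=0.87910  q=0.47636  discount=0.99780
step 5 (expiry): payoffs max(K−S,0) = 58.7622 35.5040 5.4085 0.0000 0.0000 0.0000
step 4: (k=4,j=0): S=89.9987, (K−S)⁺=47.8813, hold=47.5782 ⇒ V=47.8813 exercise | (k=4,j=1): S=116.4556, (K−S)⁺=21.4244, hold=21.1213 ⇒ V=21.4244 exercise | (k=4,j=2): S=150.6900, (K−S)⁺=0.0000, hold=2.8259 ⇒ V=2.8259 continue | (k=4,j=3): S=194.9883, (K−S)⁺=0.0000, hold=0.0000 ⇒ V=0.0000 continue | (k=4,j=4): S=252.3090, (K−S)⁺=0.0000, hold=0.0000 ⇒ V=0.0000 continue  boundary S*=116.4556
step 3: (k=3,j=0): S=102.3760, (K−S)⁺=35.5040, hold=35.2009 ⇒ V=35.5040 exercise | (k=3,j=1): S=132.4715, (K−S)⁺=5.4085, hold=12.5373 ⇒ V=12.5373 continue | (k=3,j=2): S=171.4141, (K−S)⁺=0.0000, hold=1.4765 ⇒ V=1.4765 continue | (k=3,j=3): S=221.8047, (K−S)⁺=0.0000, hold=0.0000 ⇒ V=0.0000 continue  boundary S*=102.3760
step 2: (k=2,j=0): S=116.4556, (K−S)⁺=21.4244, hold=24.5097 ⇒ V=24.5097 continue | (k=2,j=1): S=150.6900, (K−S)⁺=0.0000, hold=7.2525 ⇒ V=7.2525 continue | (k=2,j=2): S=194.9883, (K−S)⁺=0.0000, hold=0.7715 ⇒ V=0.7715 continue  boundary S*=-
step 1: (k=1,j=0): S=132.4715, (K−S)⁺=5.4085, hold=16.2533 ⇒ V=16.2533 continue | (k=1,j=1): S=171.4141, (K−S)⁺=0.0000, hold=4.1561 ⇒ V=4.1561 continue  boundary S*=-
step 0: (k=0,j=0): S=150.6900, (K−S)⁺=0.0000, hold=10.4676 ⇒ V=10.4676 continue  boundary S*=-

price = 10.4676
boundary = - - - 102.3760 116.4556
tree:
10.4676
16.2533 4.1561
24.5097 7.2525 0.7715
35.5040 12.5373 1.4765 0.0000
47.8813 21.4244 2.8259 0.0000 0.0000
58.7622 35.5040 5.4085 0.0000 0.0000 0.0000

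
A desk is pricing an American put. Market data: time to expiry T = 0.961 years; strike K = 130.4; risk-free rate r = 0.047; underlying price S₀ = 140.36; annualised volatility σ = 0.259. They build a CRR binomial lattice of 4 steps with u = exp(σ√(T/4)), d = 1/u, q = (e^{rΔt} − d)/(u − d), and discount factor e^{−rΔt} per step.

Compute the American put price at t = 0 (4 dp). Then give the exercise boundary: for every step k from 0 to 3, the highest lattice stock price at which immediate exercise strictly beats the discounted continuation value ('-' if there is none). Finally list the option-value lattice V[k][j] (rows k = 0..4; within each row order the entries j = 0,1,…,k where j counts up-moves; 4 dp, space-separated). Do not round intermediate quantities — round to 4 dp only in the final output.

price = 7.5102
boundary = - - - 95.9053
tree:
7.5102
13.0628 2.4033
21.8680 4.9901 0.0000
34.4947 10.3611 0.0000 0.0000
45.9287 21.5129 0.0000 0.0000 0.0000

Δt=0.24025, u=1.13536, d=0.88078, q=0.51291, disc=e^(-rΔt)=0.98877
k=4 terminal: V=max(K-S,0) → 45.9287 21.5129 0.0000 0.0000 0.0000
k=3: j=0 S=95.9053 intr=34.4947 cont=33.0305 V=34.4947[EX]; j=1 S=123.6260 intr=6.7740 cont=10.3611 V=10.3611[hold]; j=2 S=159.3591 intr=0.0000 cont=0.0000 V=0.0000[hold]; j=3 S=205.4206 intr=0.0000 cont=0.0000 V=0.0000[hold]  S*(3)=95.9053
k=2: j=0 S=108.8871 intr=21.5129 cont=21.8680 V=21.8680[hold]; j=1 S=140.3600 intr=0.0000 cont=4.9901 V=4.9901[hold]; j=2 S=180.9299 intr=0.0000 cont=0.0000 V=0.0000[hold]  S*(2)=-
k=1: j=0 S=123.6260 intr=6.7740 cont=13.0628 V=13.0628[hold]; j=1 S=159.3591 intr=0.0000 cont=2.4033 V=2.4033[hold]  S*(1)=-
k=0: j=0 S=140.3600 intr=0.0000 cont=7.5102 V=7.5102[hold]  S*(0)=-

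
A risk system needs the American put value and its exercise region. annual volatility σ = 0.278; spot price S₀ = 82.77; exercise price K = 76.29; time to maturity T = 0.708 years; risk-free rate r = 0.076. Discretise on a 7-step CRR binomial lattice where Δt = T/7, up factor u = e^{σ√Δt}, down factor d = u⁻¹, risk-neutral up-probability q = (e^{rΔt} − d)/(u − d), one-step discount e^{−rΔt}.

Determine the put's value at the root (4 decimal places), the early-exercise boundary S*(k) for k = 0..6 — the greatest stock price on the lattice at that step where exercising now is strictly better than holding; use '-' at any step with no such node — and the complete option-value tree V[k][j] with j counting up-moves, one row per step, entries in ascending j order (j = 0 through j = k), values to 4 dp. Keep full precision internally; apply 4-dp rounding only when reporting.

price = 3.3012
boundary = - - - 63.4866 58.1146 63.4866 69.3552
tree:
3.3012
5.3698 1.4520
8.4601 2.6136 0.4077
12.8034 4.6001 0.8295 0.0266
18.1754 7.8503 1.6858 0.0561 0.0000
23.0929 12.8034 3.4216 0.1181 0.0000 0.0000
27.5942 18.1754 6.9348 0.2487 0.0000 0.0000 0.0000
31.7147 23.0929 12.8034 0.5237 0.0000 0.0000 0.0000 0.0000

Δt=0.10114, u=1.09244, d=0.91538, q=0.52149, disc=e^(-rΔt)=0.99234
k=7 terminal: V=max(K-S,0) → 31.7147 23.0929 12.8034 0.5237 0.0000 0.0000 0.0000 0.0000
k=6: j=0 S=48.6958 intr=27.5942 cont=27.0100 V=27.5942[EX]; j=1 S=58.1146 intr=18.1754 cont=17.5912 V=18.1754[EX]; j=2 S=69.3552 intr=6.9348 cont=6.3506 V=6.9348[EX]; j=3 S=82.7700 intr=0.0000 cont=0.2487 V=0.2487[hold]; j=4 S=98.7795 intr=0.0000 cont=0.0000 V=0.0000[hold]; j=5 S=117.8856 intr=0.0000 cont=0.0000 V=0.0000[hold]; j=6 S=140.6872 intr=0.0000 cont=0.0000 V=0.0000[hold]  S*(6)=69.3552
k=5: j=0 S=53.1971 intr=23.0929 cont=22.5087 V=23.0929[EX]; j=1 S=63.4866 intr=12.8034 cont=12.2192 V=12.8034[EX]; j=2 S=75.7663 intr=0.5237 cont=3.4216 V=3.4216[hold]; j=3 S=90.4211 intr=0.0000 cont=0.1181 V=0.1181[hold]; j=4 S=107.9105 intr=0.0000 cont=0.0000 V=0.0000[hold]; j=5 S=128.7828 intr=0.0000 cont=0.0000 V=0.0000[hold]  S*(5)=63.4866
k=4: j=0 S=58.1146 intr=18.1754 cont=17.5912 V=18.1754[EX]; j=1 S=69.3552 intr=6.9348 cont=7.8503 V=7.8503[hold]; j=2 S=82.7700 intr=0.0000 cont=1.6858 V=1.6858[hold]; j=3 S=98.7795 intr=0.0000 cont=0.0561 V=0.0561[hold]; j=4 S=117.8856 intr=0.0000 cont=0.0000 V=0.0000[hold]  S*(4)=58.1146
k=3: j=0 S=63.4866 intr=12.8034 cont=12.6930 V=12.8034[EX]; j=1 S=75.7663 intr=0.5237 cont=4.6001 V=4.6001[hold]; j=2 S=90.4211 intr=0.0000 cont=0.8295 V=0.8295[hold]; j=3 S=107.9105 intr=0.0000 cont=0.0266 V=0.0266[hold]  S*(3)=63.4866
k=2: j=0 S=69.3552 intr=6.9348 cont=8.4601 V=8.4601[hold]; j=1 S=82.7700 intr=0.0000 cont=2.6136 V=2.6136[hold]; j=2 S=98.7795 intr=0.0000 cont=0.4077 V=0.4077[hold]  S*(2)=-
k=1: j=0 S=75.7663 intr=0.5237 cont=5.3698 V=5.3698[hold]; j=1 S=90.4211 intr=0.0000 cont=1.4520 V=1.4520[hold]  S*(1)=-
k=0: j=0 S=82.7700 intr=0.0000 cont=3.3012 V=3.3012[hold]  S*(0)=-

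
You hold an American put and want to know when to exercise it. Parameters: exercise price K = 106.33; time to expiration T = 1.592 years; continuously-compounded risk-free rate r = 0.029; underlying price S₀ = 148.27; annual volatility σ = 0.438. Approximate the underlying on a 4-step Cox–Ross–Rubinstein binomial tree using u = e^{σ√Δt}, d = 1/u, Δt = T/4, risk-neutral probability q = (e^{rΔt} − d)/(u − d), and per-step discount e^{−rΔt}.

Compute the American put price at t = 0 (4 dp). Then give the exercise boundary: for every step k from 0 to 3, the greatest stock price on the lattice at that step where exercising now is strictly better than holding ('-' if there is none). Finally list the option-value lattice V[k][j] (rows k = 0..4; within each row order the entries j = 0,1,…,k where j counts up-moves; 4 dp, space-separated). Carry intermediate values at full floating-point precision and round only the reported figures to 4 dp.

Δt=0.39800, u=1.31827, d=0.75857, q=0.45210, disc=e^(-rΔt)=0.98852
k=4 terminal: V=max(K-S,0) → 57.2355 21.0116 0.0000 0.0000 0.0000
k=3: j=0 S=64.7199 intr=41.6101 cont=40.3899 V=41.6101[EX]; j=1 S=112.4730 intr=0.0000 cont=11.3802 V=11.3802[hold]; j=2 S=195.4603 intr=0.0000 cont=0.0000 V=0.0000[hold]; j=3 S=339.6791 intr=0.0000 cont=0.0000 V=0.0000[hold]  S*(3)=64.7199
k=2: j=0 S=85.3184 intr=21.0116 cont=27.6226 V=27.6226[hold]; j=1 S=148.2700 intr=0.0000 cont=6.1637 V=6.1637[hold]; j=2 S=257.6699 intr=0.0000 cont=0.0000 V=0.0000[hold]  S*(2)=-
k=1: j=0 S=112.4730 intr=0.0000 cont=17.7154 V=17.7154[hold]; j=1 S=195.4603 intr=0.0000 cont=3.3383 V=3.3383[hold]  S*(1)=-
k=0: j=0 S=148.2700 intr=0.0000 cont=11.0869 V=11.0869[hold]  S*(0)=-

price = 11.0869
boundary = - - - 64.7199
tree:
11.0869
17.7154 3.3383
27.6226 6.1637 0.0000
41.6101 11.3802 0.0000 0.0000
57.2355 21.0116 0.0000 0.0000 0.0000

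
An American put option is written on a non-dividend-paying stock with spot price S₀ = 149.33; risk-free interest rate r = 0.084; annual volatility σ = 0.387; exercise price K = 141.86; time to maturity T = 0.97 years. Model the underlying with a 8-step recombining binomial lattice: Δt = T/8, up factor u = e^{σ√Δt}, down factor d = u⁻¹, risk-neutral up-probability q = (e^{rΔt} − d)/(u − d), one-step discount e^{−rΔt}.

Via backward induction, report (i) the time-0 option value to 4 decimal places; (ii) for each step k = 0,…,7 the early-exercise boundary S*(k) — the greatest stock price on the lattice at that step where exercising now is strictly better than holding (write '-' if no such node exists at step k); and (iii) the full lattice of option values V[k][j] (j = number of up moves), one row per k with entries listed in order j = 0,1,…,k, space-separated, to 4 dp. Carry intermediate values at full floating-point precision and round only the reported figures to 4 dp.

price = 14.1363
boundary = - - - 99.6722 87.1064 99.6722 114.0508 99.6722
tree:
14.1363
21.0363 7.6390
30.3375 12.3183 3.1932
42.1878 19.3020 5.7018 0.7915
54.7536 29.1835 9.9782 1.6129 0.0000
65.7353 42.1878 16.9900 3.2867 0.0000 0.0000
75.3325 54.7536 27.8092 6.6973 0.0000 0.0000 0.0000
83.7197 65.7353 42.1878 13.6472 0.0000 0.0000 0.0000 0.0000
91.0496 75.3325 54.7536 27.8092 0.0000 0.0000 0.0000 0.0000 0.0000

params: Δt=0.12125 u=1.14426 d=0.87393 q=0.50423 e^(-rΔt)=0.98987
t_8 payoffs: 91.0496 75.3325 54.7536 27.8092 0.0000 0.0000 0.0000 0.0000 0.0000
t_7: node(7,0) S=58.1403 payoff=83.7197 vs cont=82.2822 → 83.7197 [stop]  node(7,1) S=76.1247 payoff=65.7353 vs cont=64.2978 → 65.7353 [stop]  node(7,2) S=99.6722 payoff=42.1878 vs cont=40.7503 → 42.1878 [stop]  node(7,3) S=130.5037 payoff=11.3563 vs cont=13.6472 → 13.6472 [wait]  node(7,4) S=170.8722 payoff=0.0000 vs cont=0.0000 → 0.0000 [wait]  node(7,5) S=223.7278 payoff=0.0000 vs cont=0.0000 → 0.0000 [wait]  node(7,6) S=292.9331 payoff=0.0000 vs cont=0.0000 → 0.0000 [wait]  node(7,7) S=383.5457 payoff=0.0000 vs cont=0.0000 → 0.0000 [wait]  ⇒ S*(7)=99.6722
t_6: node(6,0) S=66.5275 payoff=75.3325 vs cont=73.8950 → 75.3325 [stop]  node(6,1) S=87.1064 payoff=54.7536 vs cont=53.3161 → 54.7536 [stop]  node(6,2) S=114.0508 payoff=27.8092 vs cont=27.5151 → 27.8092 [stop]  node(6,3) S=149.3300 payoff=0.0000 vs cont=6.6973 → 6.6973 [wait]  node(6,4) S=195.5220 payoff=0.0000 vs cont=0.0000 → 0.0000 [wait]  node(6,5) S=256.0025 payoff=0.0000 vs cont=0.0000 → 0.0000 [wait]  node(6,6) S=335.1913 payoff=0.0000 vs cont=0.0000 → 0.0000 [wait]  ⇒ S*(6)=114.0508
t_5: node(5,0) S=76.1247 payoff=65.7353 vs cont=64.2978 → 65.7353 [stop]  node(5,1) S=99.6722 payoff=42.1878 vs cont=40.7503 → 42.1878 [stop]  node(5,2) S=130.5037 payoff=11.3563 vs cont=16.9900 → 16.9900 [wait]  node(5,3) S=170.8722 payoff=0.0000 vs cont=3.2867 → 3.2867 [wait]  node(5,4) S=223.7278 payoff=0.0000 vs cont=0.0000 → 0.0000 [wait]  node(5,5) S=292.9331 payoff=0.0000 vs cont=0.0000 → 0.0000 [wait]  ⇒ S*(5)=99.6722
t_4: node(4,0) S=87.1064 payoff=54.7536 vs cont=53.3161 → 54.7536 [stop]  node(4,1) S=114.0508 payoff=27.8092 vs cont=29.1835 → 29.1835 [wait]  node(4,2) S=149.3300 payoff=0.0000 vs cont=9.9782 → 9.9782 [wait]  node(4,3) S=195.5220 payoff=0.0000 vs cont=1.6129 → 1.6129 [wait]  node(4,4) S=256.0025 payoff=0.0000 vs cont=0.0000 → 0.0000 [wait]  ⇒ S*(4)=87.1064
t_3: node(3,0) S=99.6722 payoff=42.1878 vs cont=41.4362 → 42.1878 [stop]  node(3,1) S=130.5037 payoff=11.3563 vs cont=19.3020 → 19.3020 [wait]  node(3,2) S=170.8722 payoff=0.0000 vs cont=5.7018 → 5.7018 [wait]  node(3,3) S=223.7278 payoff=0.0000 vs cont=0.7915 → 0.7915 [wait]  ⇒ S*(3)=99.6722
t_2: node(2,0) S=114.0508 payoff=27.8092 vs cont=30.3375 → 30.3375 [wait]  node(2,1) S=149.3300 payoff=0.0000 vs cont=12.3183 → 12.3183 [wait]  node(2,2) S=195.5220 payoff=0.0000 vs cont=3.1932 → 3.1932 [wait]  ⇒ S*(2)=-
t_1: node(1,0) S=130.5037 payoff=11.3563 vs cont=21.0363 → 21.0363 [wait]  node(1,1) S=170.8722 payoff=0.0000 vs cont=7.6390 → 7.6390 [wait]  ⇒ S*(1)=-
t_0: node(0,0) S=149.3300 payoff=0.0000 vs cont=14.1363 → 14.1363 [wait]  ⇒ S*(0)=-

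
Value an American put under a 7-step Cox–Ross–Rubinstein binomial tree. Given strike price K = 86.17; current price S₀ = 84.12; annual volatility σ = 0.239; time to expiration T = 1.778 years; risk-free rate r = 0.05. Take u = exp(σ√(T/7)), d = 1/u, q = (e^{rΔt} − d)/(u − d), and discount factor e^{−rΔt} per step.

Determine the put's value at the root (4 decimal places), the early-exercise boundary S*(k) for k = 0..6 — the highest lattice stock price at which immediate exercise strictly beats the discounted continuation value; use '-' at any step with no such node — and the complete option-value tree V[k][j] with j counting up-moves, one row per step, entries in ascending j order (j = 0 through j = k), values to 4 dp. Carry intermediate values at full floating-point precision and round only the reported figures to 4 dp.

Δt=0.25400, u=1.12801, d=0.88652, q=0.52285, disc=e^(-rΔt)=0.98738
k=7 terminal: V=max(K-S,0) → 49.9693 40.1082 27.5610 11.5960 0.0000 0.0000 0.0000 0.0000
k=6: j=0 S=40.8347 intr=45.3353 cont=44.2479 V=45.3353[EX]; j=1 S=51.9580 intr=34.2120 cont=33.1246 V=34.2120[EX]; j=2 S=66.1113 intr=20.0587 cont=18.9712 V=20.0587[EX]; j=3 S=84.1200 intr=2.0500 cont=5.4632 V=5.4632[hold]; j=4 S=107.0342 intr=0.0000 cont=0.0000 V=0.0000[hold]; j=5 S=136.1903 intr=0.0000 cont=0.0000 V=0.0000[hold]; j=6 S=173.2885 intr=0.0000 cont=0.0000 V=0.0000[hold]  S*(6)=66.1113
k=5: j=0 S=46.0618 intr=40.1082 cont=39.0208 V=40.1082[EX]; j=1 S=58.6090 intr=27.5610 cont=26.4736 V=27.5610[EX]; j=2 S=74.5740 intr=11.5960 cont=12.2706 V=12.2706[hold]; j=3 S=94.8879 intr=0.0000 cont=2.5739 V=2.5739[hold]; j=4 S=120.7354 intr=0.0000 cont=0.0000 V=0.0000[hold]; j=5 S=153.6236 intr=0.0000 cont=0.0000 V=0.0000[hold]  S*(5)=58.6090
k=4: j=0 S=51.9580 intr=34.2120 cont=33.1246 V=34.2120[EX]; j=1 S=66.1113 intr=20.0587 cont=19.3195 V=20.0587[EX]; j=2 S=84.1200 intr=2.0500 cont=7.1098 V=7.1098[hold]; j=3 S=107.0342 intr=0.0000 cont=1.2126 V=1.2126[hold]; j=4 S=136.1903 intr=0.0000 cont=0.0000 V=0.0000[hold]  S*(4)=66.1113
k=3: j=0 S=58.6090 intr=27.5610 cont=26.4736 V=27.5610[EX]; j=1 S=74.5740 intr=11.5960 cont=13.1207 V=13.1207[hold]; j=2 S=94.8879 intr=0.0000 cont=3.9757 V=3.9757[hold]; j=3 S=120.7354 intr=0.0000 cont=0.5713 V=0.5713[hold]  S*(3)=58.6090
k=2: j=0 S=66.1113 intr=20.0587 cont=19.7584 V=20.0587[EX]; j=1 S=84.1200 intr=2.0500 cont=8.2340 V=8.2340[hold]; j=2 S=107.0342 intr=0.0000 cont=2.1680 V=2.1680[hold]  S*(2)=66.1113
k=1: j=0 S=74.5740 intr=11.5960 cont=13.7010 V=13.7010[hold]; j=1 S=94.8879 intr=0.0000 cont=4.9985 V=4.9985[hold]  S*(1)=-
k=0: j=0 S=84.1200 intr=2.0500 cont=9.0354 V=9.0354[hold]  S*(0)=-

price = 9.0354
boundary = - - 66.1113 58.6090 66.1113 58.6090 66.1113
tree:
9.0354
13.7010 4.9985
20.0587 8.2340 2.1680
27.5610 13.1207 3.9757 0.5713
34.2120 20.0587 7.1098 1.2126 0.0000
40.1082 27.5610 12.2706 2.5739 0.0000 0.0000
45.3353 34.2120 20.0587 5.4632 0.0000 0.0000 0.0000
49.9693 40.1082 27.5610 11.5960 0.0000 0.0000 0.0000 0.0000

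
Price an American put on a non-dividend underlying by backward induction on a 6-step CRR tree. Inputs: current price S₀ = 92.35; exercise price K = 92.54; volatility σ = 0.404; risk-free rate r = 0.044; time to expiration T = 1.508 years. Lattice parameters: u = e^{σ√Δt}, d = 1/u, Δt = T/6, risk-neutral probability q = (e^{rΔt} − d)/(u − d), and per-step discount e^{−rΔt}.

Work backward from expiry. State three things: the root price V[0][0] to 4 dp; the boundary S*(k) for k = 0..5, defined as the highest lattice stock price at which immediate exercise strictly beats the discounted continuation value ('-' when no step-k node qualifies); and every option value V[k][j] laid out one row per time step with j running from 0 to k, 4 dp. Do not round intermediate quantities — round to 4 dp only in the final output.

Δt=0.25133  u=1.22451  d=0.81666  q=0.47680  discount=0.98900
step 6 (expiry): payoffs max(K−S,0) = 65.1451 51.4636 30.9494 0.1900 0.0000 0.0000 0.0000
step 5: (k=5,j=0): S=33.5453, (K−S)⁺=58.9947, hold=57.9770 ⇒ V=58.9947 exercise | (k=5,j=1): S=50.2983, (K−S)⁺=42.2417, hold=41.2239 ⇒ V=42.2417 exercise | (k=5,j=2): S=75.4181, (K−S)⁺=17.1219, hold=16.1041 ⇒ V=17.1219 exercise | (k=5,j=3): S=113.0832, (K−S)⁺=0.0000, hold=0.0983 ⇒ V=0.0983 continue | (k=5,j=4): S=169.5588, (K−S)⁺=0.0000, hold=0.0000 ⇒ V=0.0000 continue | (k=5,j=5): S=254.2392, (K−S)⁺=0.0000, hold=0.0000 ⇒ V=0.0000 continue  boundary S*=75.4181
step 4: (k=4,j=0): S=41.0764, (K−S)⁺=51.4636, hold=50.4459 ⇒ V=51.4636 exercise | (k=4,j=1): S=61.5906, (K−S)⁺=30.9494, hold=29.9316 ⇒ V=30.9494 exercise | (k=4,j=2): S=92.3500, (K−S)⁺=0.1900, hold=8.9060 ⇒ V=8.9060 continue | (k=4,j=3): S=138.4711, (K−S)⁺=0.0000, hold=0.0509 ⇒ V=0.0509 continue | (k=4,j=4): S=207.6258, (K−S)⁺=0.0000, hold=0.0000 ⇒ V=0.0000 continue  boundary S*=61.5906
step 3: (k=3,j=0): S=50.2983, (K−S)⁺=42.2417, hold=41.2239 ⇒ V=42.2417 exercise | (k=3,j=1): S=75.4181, (K−S)⁺=17.1219, hold=20.2142 ⇒ V=20.2142 continue | (k=3,j=2): S=113.0832, (K−S)⁺=0.0000, hold=4.6323 ⇒ V=4.6323 continue | (k=3,j=3): S=169.5588, (K−S)⁺=0.0000, hold=0.0263 ⇒ V=0.0263 continue  boundary S*=50.2983
step 2: (k=2,j=0): S=61.5906, (K−S)⁺=30.9494, hold=31.3899 ⇒ V=31.3899 continue | (k=2,j=1): S=92.3500, (K−S)⁺=0.1900, hold=12.6441 ⇒ V=12.6441 continue | (k=2,j=2): S=138.4711, (K−S)⁺=0.0000, hold=2.4094 ⇒ V=2.4094 continue  boundary S*=-
step 1: (k=1,j=0): S=75.4181, (K−S)⁺=17.1219, hold=22.2049 ⇒ V=22.2049 continue | (k=1,j=1): S=113.0832, (K−S)⁺=0.0000, hold=7.6788 ⇒ V=7.6788 continue  boundary S*=-
step 0: (k=0,j=0): S=92.3500, (K−S)⁺=0.1900, hold=15.1108 ⇒ V=15.1108 continue  boundary S*=-

price = 15.1108
boundary = - - - 50.2983 61.5906 75.4181
tree:
15.1108
22.2049 7.6788
31.3899 12.6441 2.4094
42.2417 20.2142 4.6323 0.0263
51.4636 30.9494 8.9060 0.0509 0.0000
58.9947 42.2417 17.1219 0.0983 0.0000 0.0000
65.1451 51.4636 30.9494 0.1900 0.0000 0.0000 0.0000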